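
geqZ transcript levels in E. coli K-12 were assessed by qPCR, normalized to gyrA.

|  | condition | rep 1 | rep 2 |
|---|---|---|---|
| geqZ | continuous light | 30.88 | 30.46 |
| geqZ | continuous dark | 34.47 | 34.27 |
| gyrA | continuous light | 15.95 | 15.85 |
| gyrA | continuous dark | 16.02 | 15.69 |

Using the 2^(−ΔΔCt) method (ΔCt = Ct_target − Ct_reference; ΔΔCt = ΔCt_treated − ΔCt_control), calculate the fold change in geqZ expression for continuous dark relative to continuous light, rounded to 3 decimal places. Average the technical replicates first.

Mean Ct: geqZ continuous light 30.670; geqZ continuous dark 34.370; gyrA continuous light 15.900; gyrA continuous dark 15.855
ΔCt(continuous light) = 30.670 − 15.900 = 14.770
ΔCt(continuous dark) = 34.370 − 15.855 = 18.515
ΔΔCt = 18.515 − 14.770 = 3.745
Fold change = 2^(−3.745) = 0.0746

0.075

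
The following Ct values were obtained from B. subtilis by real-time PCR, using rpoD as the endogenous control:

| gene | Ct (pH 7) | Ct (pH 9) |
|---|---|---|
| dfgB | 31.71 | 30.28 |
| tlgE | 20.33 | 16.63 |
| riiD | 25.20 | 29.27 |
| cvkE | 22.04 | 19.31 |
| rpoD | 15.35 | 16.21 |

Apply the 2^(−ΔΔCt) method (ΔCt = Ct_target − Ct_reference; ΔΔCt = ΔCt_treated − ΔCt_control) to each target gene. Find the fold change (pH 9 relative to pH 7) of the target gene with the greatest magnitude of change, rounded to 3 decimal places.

23.588

dfgB: ΔΔCt = (30.28−16.21) − (31.71−15.35) = 14.07 − 16.36 = -2.29; fold change = 2^2.29 = 4.891
tlgE: ΔΔCt = (16.63−16.21) − (20.33−15.35) = 0.42 − 4.98 = -4.56; fold change = 2^4.56 = 23.588
riiD: ΔΔCt = (29.27−16.21) − (25.20−15.35) = 13.06 − 9.85 = 3.21; fold change = 2^-3.21 = 0.108
cvkE: ΔΔCt = (19.31−16.21) − (22.04−15.35) = 3.10 − 6.69 = -3.59; fold change = 2^3.59 = 12.042
tlgE has the largest |ΔΔCt| = 4.56.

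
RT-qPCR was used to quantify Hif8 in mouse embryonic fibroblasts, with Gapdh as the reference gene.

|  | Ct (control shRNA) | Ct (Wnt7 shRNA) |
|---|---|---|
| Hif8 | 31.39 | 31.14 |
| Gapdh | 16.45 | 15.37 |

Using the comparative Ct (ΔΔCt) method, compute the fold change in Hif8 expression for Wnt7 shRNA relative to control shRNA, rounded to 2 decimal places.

ΔCt(control shRNA) = 31.390 − 16.450 = 14.940
ΔCt(Wnt7 shRNA) = 31.140 − 15.370 = 15.770
ΔΔCt = 15.770 − 14.940 = 0.830
Fold change = 2^(−0.830) = 0.563

0.56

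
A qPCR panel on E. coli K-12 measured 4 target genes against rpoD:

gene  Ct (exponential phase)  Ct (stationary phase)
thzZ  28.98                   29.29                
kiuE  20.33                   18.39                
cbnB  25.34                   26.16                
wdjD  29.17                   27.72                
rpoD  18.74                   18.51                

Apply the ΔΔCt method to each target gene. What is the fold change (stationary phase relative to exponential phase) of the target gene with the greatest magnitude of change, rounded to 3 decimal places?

thzZ: ΔΔCt = (29.29−18.51) − (28.98−18.74) = 10.78 − 10.24 = 0.54; fold change = 2^-0.54 = 0.688
kiuE: ΔΔCt = (18.39−18.51) − (20.33−18.74) = -0.12 − 1.59 = -1.71; fold change = 2^1.71 = 3.272
cbnB: ΔΔCt = (26.16−18.51) − (25.34−18.74) = 7.65 − 6.60 = 1.05; fold change = 2^-1.05 = 0.483
wdjD: ΔΔCt = (27.72−18.51) − (29.17−18.74) = 9.21 − 10.43 = -1.22; fold change = 2^1.22 = 2.329
kiuE has the largest |ΔΔCt| = 1.71.

3.272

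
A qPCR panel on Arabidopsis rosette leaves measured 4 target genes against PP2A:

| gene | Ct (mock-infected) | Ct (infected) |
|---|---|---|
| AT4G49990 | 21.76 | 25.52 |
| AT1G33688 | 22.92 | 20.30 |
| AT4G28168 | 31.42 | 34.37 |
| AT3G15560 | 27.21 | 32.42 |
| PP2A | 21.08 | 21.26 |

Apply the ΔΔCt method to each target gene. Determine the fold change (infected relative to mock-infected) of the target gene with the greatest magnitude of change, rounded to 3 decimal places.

AT4G49990: ΔΔCt = (25.52−21.26) − (21.76−21.08) = 4.26 − 0.68 = 3.58; fold change = 2^-3.58 = 0.084
AT1G33688: ΔΔCt = (20.30−21.26) − (22.92−21.08) = -0.96 − 1.84 = -2.80; fold change = 2^2.80 = 6.964
AT4G28168: ΔΔCt = (34.37−21.26) − (31.42−21.08) = 13.11 − 10.34 = 2.77; fold change = 2^-2.77 = 0.147
AT3G15560: ΔΔCt = (32.42−21.26) − (27.21−21.08) = 11.16 − 6.13 = 5.03; fold change = 2^-5.03 = 0.031
AT3G15560 has the largest |ΔΔCt| = 5.03.

0.031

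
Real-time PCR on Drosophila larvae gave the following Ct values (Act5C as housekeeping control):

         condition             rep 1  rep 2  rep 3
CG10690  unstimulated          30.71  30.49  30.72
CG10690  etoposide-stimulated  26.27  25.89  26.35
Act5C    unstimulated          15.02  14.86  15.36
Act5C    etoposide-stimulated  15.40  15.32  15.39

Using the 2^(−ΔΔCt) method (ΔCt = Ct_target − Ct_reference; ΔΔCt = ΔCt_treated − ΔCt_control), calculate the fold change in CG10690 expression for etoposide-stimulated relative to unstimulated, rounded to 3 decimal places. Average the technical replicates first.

27.096

Mean Ct: CG10690 unstimulated 30.640; CG10690 etoposide-stimulated 26.170; Act5C unstimulated 15.080; Act5C etoposide-stimulated 15.370
ΔCt(unstimulated) = 30.640 − 15.080 = 15.560
ΔCt(etoposide-stimulated) = 26.170 − 15.370 = 10.800
ΔΔCt = 10.800 − 15.560 = -4.760
Fold change = 2^(−(-4.760)) = 2^4.760 = 27.0958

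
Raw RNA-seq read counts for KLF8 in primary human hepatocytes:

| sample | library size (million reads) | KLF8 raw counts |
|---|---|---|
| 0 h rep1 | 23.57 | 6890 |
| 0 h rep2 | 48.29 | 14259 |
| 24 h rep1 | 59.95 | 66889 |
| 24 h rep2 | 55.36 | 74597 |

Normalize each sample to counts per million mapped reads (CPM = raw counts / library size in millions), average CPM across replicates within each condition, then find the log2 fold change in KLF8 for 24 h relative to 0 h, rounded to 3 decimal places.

2.068

CPM(0 h rep1) = 6890 / 23.57 = 292.3207
CPM(0 h rep2) = 14259 / 48.29 = 295.2785
CPM(24 h rep1) = 66889 / 59.95 = 1115.7465
CPM(24 h rep2) = 74597 / 55.36 = 1347.4892
mean CPM(0 h) = 293.7996; mean CPM(24 h) = 1231.6178
Fold change = 1231.6178 / 293.7996 = 4.19203
log2(4.19203) = 2.0677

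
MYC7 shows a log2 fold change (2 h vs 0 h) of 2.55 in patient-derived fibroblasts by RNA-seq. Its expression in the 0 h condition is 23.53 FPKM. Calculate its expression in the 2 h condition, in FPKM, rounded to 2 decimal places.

Fold change = 2^(2.55) = 5.8563
2 h expression = 23.53 × 5.8563 = 137.80

137.80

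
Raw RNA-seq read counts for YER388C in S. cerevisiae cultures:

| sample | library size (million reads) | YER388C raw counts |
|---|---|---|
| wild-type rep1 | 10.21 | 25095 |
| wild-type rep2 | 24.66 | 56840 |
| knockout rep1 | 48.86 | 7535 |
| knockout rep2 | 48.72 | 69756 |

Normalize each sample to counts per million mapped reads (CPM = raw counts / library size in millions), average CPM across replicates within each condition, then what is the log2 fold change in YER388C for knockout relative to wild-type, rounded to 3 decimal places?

CPM(wild-type rep1) = 25095 / 10.21 = 2457.8844
CPM(wild-type rep2) = 56840 / 24.66 = 2304.9473
CPM(knockout rep1) = 7535 / 48.86 = 154.2161
CPM(knockout rep2) = 69756 / 48.72 = 1431.7734
mean CPM(wild-type) = 2381.4159; mean CPM(knockout) = 792.9948
Fold change = 792.9948 / 2381.4159 = 0.33299
log2(0.33299) = -1.5864

-1.586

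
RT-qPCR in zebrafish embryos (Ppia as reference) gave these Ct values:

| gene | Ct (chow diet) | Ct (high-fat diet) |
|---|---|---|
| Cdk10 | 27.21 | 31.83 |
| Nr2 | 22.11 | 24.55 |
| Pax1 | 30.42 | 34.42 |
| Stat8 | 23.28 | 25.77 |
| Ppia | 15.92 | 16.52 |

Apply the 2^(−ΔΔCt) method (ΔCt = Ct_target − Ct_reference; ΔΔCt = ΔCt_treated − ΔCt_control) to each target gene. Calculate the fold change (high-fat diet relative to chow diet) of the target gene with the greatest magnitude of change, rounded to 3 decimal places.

Cdk10: ΔΔCt = (31.83−16.52) − (27.21−15.92) = 15.31 − 11.29 = 4.02; fold change = 2^-4.02 = 0.062
Nr2: ΔΔCt = (24.55−16.52) − (22.11−15.92) = 8.03 − 6.19 = 1.84; fold change = 2^-1.84 = 0.279
Pax1: ΔΔCt = (34.42−16.52) − (30.42−15.92) = 17.90 − 14.50 = 3.40; fold change = 2^-3.40 = 0.095
Stat8: ΔΔCt = (25.77−16.52) − (23.28−15.92) = 9.25 − 7.36 = 1.89; fold change = 2^-1.89 = 0.270
Cdk10 has the largest |ΔΔCt| = 4.02.

0.062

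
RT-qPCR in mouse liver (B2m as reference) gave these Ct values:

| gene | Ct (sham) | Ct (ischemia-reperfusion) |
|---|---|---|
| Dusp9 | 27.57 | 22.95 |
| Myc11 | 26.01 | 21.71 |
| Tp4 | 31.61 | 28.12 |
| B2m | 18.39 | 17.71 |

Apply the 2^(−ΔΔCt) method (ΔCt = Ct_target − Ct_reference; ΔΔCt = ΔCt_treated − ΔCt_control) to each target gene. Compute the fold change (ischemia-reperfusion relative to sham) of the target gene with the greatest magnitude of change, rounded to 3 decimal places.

Dusp9: ΔΔCt = (22.95−17.71) − (27.57−18.39) = 5.24 − 9.18 = -3.94; fold change = 2^3.94 = 15.348
Myc11: ΔΔCt = (21.71−17.71) − (26.01−18.39) = 4.00 − 7.62 = -3.62; fold change = 2^3.62 = 12.295
Tp4: ΔΔCt = (28.12−17.71) − (31.61−18.39) = 10.41 − 13.22 = -2.81; fold change = 2^2.81 = 7.013
Dusp9 has the largest |ΔΔCt| = 3.94.

15.348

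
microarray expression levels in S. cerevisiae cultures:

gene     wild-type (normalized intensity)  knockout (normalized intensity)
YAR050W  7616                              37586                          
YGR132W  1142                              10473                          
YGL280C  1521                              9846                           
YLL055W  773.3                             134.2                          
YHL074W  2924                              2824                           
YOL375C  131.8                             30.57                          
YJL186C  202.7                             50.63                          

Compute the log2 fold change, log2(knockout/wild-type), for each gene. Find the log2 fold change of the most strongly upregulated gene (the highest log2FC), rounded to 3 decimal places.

log2(37586/7616) = 2.303  (YAR050W)
log2(10473/1142) = 3.197  (YGR132W)
log2(9846/1521) = 2.695  (YGL280C)
log2(134.2/773.3) = -2.527  (YLL055W)
log2(2824/2924) = -0.050  (YHL074W)
log2(30.57/131.8) = -2.108  (YOL375C)
log2(50.63/202.7) = -2.001  (YJL186C)
YGR132W is most strongly upregulated.

3.197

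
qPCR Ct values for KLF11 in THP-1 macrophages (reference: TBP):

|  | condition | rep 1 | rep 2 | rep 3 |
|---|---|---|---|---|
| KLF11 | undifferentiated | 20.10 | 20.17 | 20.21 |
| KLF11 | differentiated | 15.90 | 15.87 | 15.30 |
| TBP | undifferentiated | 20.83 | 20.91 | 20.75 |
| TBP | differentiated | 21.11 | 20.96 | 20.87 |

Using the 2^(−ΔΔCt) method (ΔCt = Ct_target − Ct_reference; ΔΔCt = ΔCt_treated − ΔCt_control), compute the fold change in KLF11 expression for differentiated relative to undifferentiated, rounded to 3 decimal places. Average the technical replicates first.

Mean Ct: KLF11 undifferentiated 20.160; KLF11 differentiated 15.690; TBP undifferentiated 20.830; TBP differentiated 20.980
ΔCt(undifferentiated) = 20.160 − 20.830 = -0.670
ΔCt(differentiated) = 15.690 − 20.980 = -5.290
ΔΔCt = -5.290 − (-0.670) = -4.620
Fold change = 2^(−(-4.620)) = 2^4.620 = 24.5900

24.590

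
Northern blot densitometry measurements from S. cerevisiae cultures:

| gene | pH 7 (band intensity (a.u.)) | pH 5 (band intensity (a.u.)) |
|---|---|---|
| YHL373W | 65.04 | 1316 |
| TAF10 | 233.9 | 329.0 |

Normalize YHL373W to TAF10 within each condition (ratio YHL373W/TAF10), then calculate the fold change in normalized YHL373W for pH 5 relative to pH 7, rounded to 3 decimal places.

YHL373W/TAF10 (pH 7) = 65.04 / 233.9 = 0.27807
YHL373W/TAF10 (pH 5) = 1316 / 329.0 = 4
Fold change = 4 / 0.27807 = 14.3850

14.385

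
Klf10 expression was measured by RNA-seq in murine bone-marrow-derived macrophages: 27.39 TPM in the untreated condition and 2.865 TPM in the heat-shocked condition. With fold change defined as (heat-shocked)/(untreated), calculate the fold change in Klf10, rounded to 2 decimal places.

Fold change = 2.865 / 27.39 = 0.105
Klf10 is downregulated.

0.10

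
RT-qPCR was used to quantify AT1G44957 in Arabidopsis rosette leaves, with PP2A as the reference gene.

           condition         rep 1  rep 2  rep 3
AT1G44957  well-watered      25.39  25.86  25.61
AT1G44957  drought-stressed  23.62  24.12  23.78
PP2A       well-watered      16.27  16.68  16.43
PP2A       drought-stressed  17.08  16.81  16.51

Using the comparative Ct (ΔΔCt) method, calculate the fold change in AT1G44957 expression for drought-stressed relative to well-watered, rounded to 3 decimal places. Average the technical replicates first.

Mean Ct: AT1G44957 well-watered 25.620; AT1G44957 drought-stressed 23.840; PP2A well-watered 16.460; PP2A drought-stressed 16.800
ΔCt(well-watered) = 25.620 − 16.460 = 9.160
ΔCt(drought-stressed) = 23.840 − 16.800 = 7.040
ΔΔCt = 7.040 − 9.160 = -2.120
Fold change = 2^(−(-2.120)) = 2^2.120 = 4.3469

4.347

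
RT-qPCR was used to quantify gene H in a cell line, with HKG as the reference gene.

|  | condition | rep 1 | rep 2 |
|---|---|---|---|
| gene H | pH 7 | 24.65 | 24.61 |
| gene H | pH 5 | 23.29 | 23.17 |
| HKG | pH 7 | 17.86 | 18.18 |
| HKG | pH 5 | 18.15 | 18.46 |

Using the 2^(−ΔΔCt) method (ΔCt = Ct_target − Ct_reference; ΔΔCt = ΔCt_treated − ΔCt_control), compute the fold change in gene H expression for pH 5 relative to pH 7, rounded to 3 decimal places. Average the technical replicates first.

Mean Ct: gene H pH 7 24.630; gene H pH 5 23.230; HKG pH 7 18.020; HKG pH 5 18.305
ΔCt(pH 7) = 24.630 − 18.020 = 6.610
ΔCt(pH 5) = 23.230 − 18.305 = 4.925
ΔΔCt = 4.925 − 6.610 = -1.685
Fold change = 2^(−(-1.685)) = 2^1.685 = 3.2154

3.215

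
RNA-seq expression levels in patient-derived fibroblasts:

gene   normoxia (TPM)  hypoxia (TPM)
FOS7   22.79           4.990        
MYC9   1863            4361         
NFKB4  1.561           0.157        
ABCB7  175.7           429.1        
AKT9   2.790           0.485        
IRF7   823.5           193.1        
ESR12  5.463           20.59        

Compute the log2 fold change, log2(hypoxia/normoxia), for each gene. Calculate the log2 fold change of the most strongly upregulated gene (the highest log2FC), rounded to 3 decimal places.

1.914

log2(4.990/22.79) = -2.191  (FOS7)
log2(4361/1863) = 1.227  (MYC9)
log2(0.157/1.561) = -3.314  (NFKB4)
log2(429.1/175.7) = 1.288  (ABCB7)
log2(0.485/2.790) = -2.524  (AKT9)
log2(193.1/823.5) = -2.092  (IRF7)
log2(20.59/5.463) = 1.914  (ESR12)
ESR12 is most strongly upregulated.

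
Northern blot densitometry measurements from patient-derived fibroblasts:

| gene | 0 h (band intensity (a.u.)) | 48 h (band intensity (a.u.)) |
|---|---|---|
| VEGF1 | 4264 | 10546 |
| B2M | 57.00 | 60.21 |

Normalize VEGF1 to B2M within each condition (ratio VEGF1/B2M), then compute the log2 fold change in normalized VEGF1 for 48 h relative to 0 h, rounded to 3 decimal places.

1.227

VEGF1/B2M (0 h) = 4264 / 57.00 = 74.807
VEGF1/B2M (48 h) = 10546 / 60.21 = 175.15
Fold change = 175.15 / 74.807 = 2.3414
log2(2.3414) = 1.2274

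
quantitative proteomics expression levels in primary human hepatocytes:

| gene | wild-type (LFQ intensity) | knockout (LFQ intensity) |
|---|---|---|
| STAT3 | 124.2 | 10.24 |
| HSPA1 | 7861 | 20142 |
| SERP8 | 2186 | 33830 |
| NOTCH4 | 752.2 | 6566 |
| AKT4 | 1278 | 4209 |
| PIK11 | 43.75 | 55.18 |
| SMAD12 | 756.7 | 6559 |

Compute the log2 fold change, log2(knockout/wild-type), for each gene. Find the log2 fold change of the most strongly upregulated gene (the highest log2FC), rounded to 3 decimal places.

log2(10.24/124.2) = -3.600  (STAT3)
log2(20142/7861) = 1.357  (HSPA1)
log2(33830/2186) = 3.952  (SERP8)
log2(6566/752.2) = 3.126  (NOTCH4)
log2(4209/1278) = 1.720  (AKT4)
log2(55.18/43.75) = 0.335  (PIK11)
log2(6559/756.7) = 3.116  (SMAD12)
SERP8 is most strongly upregulated.

3.952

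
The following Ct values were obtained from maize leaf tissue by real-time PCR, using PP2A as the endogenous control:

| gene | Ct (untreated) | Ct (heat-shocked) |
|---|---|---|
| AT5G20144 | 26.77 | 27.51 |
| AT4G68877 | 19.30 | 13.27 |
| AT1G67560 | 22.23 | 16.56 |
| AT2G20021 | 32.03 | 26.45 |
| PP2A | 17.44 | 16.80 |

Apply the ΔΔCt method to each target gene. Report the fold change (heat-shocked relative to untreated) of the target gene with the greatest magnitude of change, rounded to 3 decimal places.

AT5G20144: ΔΔCt = (27.51−16.80) − (26.77−17.44) = 10.71 − 9.33 = 1.38; fold change = 2^-1.38 = 0.384
AT4G68877: ΔΔCt = (13.27−16.80) − (19.30−17.44) = -3.53 − 1.86 = -5.39; fold change = 2^5.39 = 41.933
AT1G67560: ΔΔCt = (16.56−16.80) − (22.23−17.44) = -0.24 − 4.79 = -5.03; fold change = 2^5.03 = 32.672
AT2G20021: ΔΔCt = (26.45−16.80) − (32.03−17.44) = 9.65 − 14.59 = -4.94; fold change = 2^4.94 = 30.696
AT4G68877 has the largest |ΔΔCt| = 5.39.

41.933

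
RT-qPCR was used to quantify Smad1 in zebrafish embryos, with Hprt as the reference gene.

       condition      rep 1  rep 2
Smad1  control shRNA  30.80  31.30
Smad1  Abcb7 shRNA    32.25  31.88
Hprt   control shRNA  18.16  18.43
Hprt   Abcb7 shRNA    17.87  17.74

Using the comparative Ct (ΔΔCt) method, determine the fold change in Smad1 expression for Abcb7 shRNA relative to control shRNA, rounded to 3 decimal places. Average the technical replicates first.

Mean Ct: Smad1 control shRNA 31.050; Smad1 Abcb7 shRNA 32.065; Hprt control shRNA 18.295; Hprt Abcb7 shRNA 17.805
ΔCt(control shRNA) = 31.050 − 18.295 = 12.755
ΔCt(Abcb7 shRNA) = 32.065 − 17.805 = 14.260
ΔΔCt = 14.260 − 12.755 = 1.505
Fold change = 2^(−1.505) = 0.3523

0.352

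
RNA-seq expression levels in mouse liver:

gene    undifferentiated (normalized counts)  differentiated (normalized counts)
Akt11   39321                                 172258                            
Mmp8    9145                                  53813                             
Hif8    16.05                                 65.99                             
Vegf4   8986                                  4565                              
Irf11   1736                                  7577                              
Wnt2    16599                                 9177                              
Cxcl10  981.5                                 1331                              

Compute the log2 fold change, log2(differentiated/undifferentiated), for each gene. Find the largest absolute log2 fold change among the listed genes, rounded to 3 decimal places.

2.557

log2(172258/39321) = 2.131  (Akt11)
log2(53813/9145) = 2.557  (Mmp8)
log2(65.99/16.05) = 2.040  (Hif8)
log2(4565/8986) = -0.977  (Vegf4)
log2(7577/1736) = 2.126  (Irf11)
log2(9177/16599) = -0.855  (Wnt2)
log2(1331/981.5) = 0.439  (Cxcl10)
The largest magnitude belongs to Mmp8.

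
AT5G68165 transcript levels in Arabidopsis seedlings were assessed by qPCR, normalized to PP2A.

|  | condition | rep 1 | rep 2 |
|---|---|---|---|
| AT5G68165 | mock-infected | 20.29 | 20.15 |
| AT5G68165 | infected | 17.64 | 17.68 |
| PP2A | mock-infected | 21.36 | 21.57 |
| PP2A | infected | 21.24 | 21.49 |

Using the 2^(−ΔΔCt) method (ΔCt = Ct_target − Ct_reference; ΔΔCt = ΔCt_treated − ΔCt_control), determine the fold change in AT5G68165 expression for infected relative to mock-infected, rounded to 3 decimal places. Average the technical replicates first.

5.502

Mean Ct: AT5G68165 mock-infected 20.220; AT5G68165 infected 17.660; PP2A mock-infected 21.465; PP2A infected 21.365
ΔCt(mock-infected) = 20.220 − 21.465 = -1.245
ΔCt(infected) = 17.660 − 21.365 = -3.705
ΔΔCt = -3.705 − (-1.245) = -2.460
Fold change = 2^(−(-2.460)) = 2^2.460 = 5.5022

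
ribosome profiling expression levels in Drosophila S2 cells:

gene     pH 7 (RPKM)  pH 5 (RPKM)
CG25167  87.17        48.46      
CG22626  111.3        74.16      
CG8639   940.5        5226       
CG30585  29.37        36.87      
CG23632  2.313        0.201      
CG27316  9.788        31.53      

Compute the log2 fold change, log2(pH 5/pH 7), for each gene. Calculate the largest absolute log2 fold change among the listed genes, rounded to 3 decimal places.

log2(48.46/87.17) = -0.847  (CG25167)
log2(74.16/111.3) = -0.586  (CG22626)
log2(5226/940.5) = 2.474  (CG8639)
log2(36.87/29.37) = 0.328  (CG30585)
log2(0.201/2.313) = -3.524  (CG23632)
log2(31.53/9.788) = 1.688  (CG27316)
The largest magnitude belongs to CG23632.

3.524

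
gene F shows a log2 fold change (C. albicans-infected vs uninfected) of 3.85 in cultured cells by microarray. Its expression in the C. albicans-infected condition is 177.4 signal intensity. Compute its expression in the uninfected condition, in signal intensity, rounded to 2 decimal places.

Fold change = 2^(3.85) = 14.4200
uninfected expression = 177.4 / 14.4200 = 12.30

12.30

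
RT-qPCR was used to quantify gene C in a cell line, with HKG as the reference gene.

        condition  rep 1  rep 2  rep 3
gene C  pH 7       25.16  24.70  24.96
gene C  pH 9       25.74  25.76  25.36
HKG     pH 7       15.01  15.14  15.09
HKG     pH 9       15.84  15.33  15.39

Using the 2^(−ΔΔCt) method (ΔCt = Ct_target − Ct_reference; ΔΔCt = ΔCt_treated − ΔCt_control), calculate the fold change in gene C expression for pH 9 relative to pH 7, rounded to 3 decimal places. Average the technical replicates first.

Mean Ct: gene C pH 7 24.940; gene C pH 9 25.620; HKG pH 7 15.080; HKG pH 9 15.520
ΔCt(pH 7) = 24.940 − 15.080 = 9.860
ΔCt(pH 9) = 25.620 − 15.520 = 10.100
ΔΔCt = 10.100 − 9.860 = 0.240
Fold change = 2^(−0.240) = 0.8467

0.847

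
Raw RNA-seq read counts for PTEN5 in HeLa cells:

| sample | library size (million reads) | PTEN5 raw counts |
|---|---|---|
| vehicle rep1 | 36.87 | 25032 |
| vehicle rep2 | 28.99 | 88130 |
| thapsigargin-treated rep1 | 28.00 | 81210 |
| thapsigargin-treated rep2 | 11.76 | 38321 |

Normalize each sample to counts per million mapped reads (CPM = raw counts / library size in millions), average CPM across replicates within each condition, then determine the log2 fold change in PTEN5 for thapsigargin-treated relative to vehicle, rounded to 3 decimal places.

0.728

CPM(vehicle rep1) = 25032 / 36.87 = 678.9260
CPM(vehicle rep2) = 88130 / 28.99 = 3040.0138
CPM(thapsigargin-treated rep1) = 81210 / 28.00 = 2900.3571
CPM(thapsigargin-treated rep2) = 38321 / 11.76 = 3258.5884
mean CPM(vehicle) = 1859.4699; mean CPM(thapsigargin-treated) = 3079.4728
Fold change = 3079.4728 / 1859.4699 = 1.65610
log2(1.65610) = 0.7278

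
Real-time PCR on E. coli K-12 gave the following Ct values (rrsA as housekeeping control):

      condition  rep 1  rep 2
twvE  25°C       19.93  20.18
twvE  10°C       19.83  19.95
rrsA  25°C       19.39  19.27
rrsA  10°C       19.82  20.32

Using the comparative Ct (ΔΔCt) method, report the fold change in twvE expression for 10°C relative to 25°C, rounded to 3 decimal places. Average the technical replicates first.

Mean Ct: twvE 25°C 20.055; twvE 10°C 19.890; rrsA 25°C 19.330; rrsA 10°C 20.070
ΔCt(25°C) = 20.055 − 19.330 = 0.725
ΔCt(10°C) = 19.890 − 20.070 = -0.180
ΔΔCt = -0.180 − 0.725 = -0.905
Fold change = 2^(−(-0.905)) = 2^0.905 = 1.8725

1.873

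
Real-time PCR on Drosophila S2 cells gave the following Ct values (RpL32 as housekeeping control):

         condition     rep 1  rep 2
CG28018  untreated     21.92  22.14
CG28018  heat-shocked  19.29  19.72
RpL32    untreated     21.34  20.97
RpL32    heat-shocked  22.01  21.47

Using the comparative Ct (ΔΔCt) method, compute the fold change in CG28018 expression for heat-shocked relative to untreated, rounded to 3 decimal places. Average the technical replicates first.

Mean Ct: CG28018 untreated 22.030; CG28018 heat-shocked 19.505; RpL32 untreated 21.155; RpL32 heat-shocked 21.740
ΔCt(untreated) = 22.030 − 21.155 = 0.875
ΔCt(heat-shocked) = 19.505 − 21.740 = -2.235
ΔΔCt = -2.235 − 0.875 = -3.110
Fold change = 2^(−(-3.110)) = 2^3.110 = 8.6338

8.634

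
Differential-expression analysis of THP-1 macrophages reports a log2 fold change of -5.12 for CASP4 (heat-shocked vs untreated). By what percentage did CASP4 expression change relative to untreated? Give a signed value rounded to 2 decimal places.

-97.12%

Fold change = 2^(-5.12) = 0.0288
Percent change = (FC − 1) × 100% = (0.0288 − 1) × 100 = -97.12%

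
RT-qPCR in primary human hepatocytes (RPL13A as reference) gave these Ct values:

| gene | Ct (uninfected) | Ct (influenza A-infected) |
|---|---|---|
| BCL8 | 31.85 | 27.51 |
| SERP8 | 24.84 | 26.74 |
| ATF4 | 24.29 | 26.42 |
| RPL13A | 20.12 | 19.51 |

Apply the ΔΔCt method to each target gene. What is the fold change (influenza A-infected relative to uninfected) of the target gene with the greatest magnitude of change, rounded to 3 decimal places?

13.269

BCL8: ΔΔCt = (27.51−19.51) − (31.85−20.12) = 8.00 − 11.73 = -3.73; fold change = 2^3.73 = 13.269
SERP8: ΔΔCt = (26.74−19.51) − (24.84−20.12) = 7.23 − 4.72 = 2.51; fold change = 2^-2.51 = 0.176
ATF4: ΔΔCt = (26.42−19.51) − (24.29−20.12) = 6.91 − 4.17 = 2.74; fold change = 2^-2.74 = 0.150
BCL8 has the largest |ΔΔCt| = 3.73.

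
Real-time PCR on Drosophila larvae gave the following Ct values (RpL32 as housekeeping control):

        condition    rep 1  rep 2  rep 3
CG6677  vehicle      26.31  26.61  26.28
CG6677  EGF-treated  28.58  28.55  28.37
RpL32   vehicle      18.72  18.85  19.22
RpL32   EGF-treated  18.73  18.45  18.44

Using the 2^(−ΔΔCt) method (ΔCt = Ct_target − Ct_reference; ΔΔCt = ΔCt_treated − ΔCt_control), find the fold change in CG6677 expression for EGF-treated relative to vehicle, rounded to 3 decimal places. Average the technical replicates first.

0.178

Mean Ct: CG6677 vehicle 26.400; CG6677 EGF-treated 28.500; RpL32 vehicle 18.930; RpL32 EGF-treated 18.540
ΔCt(vehicle) = 26.400 − 18.930 = 7.470
ΔCt(EGF-treated) = 28.500 − 18.540 = 9.960
ΔΔCt = 9.960 − 7.470 = 2.490
Fold change = 2^(−2.490) = 0.1780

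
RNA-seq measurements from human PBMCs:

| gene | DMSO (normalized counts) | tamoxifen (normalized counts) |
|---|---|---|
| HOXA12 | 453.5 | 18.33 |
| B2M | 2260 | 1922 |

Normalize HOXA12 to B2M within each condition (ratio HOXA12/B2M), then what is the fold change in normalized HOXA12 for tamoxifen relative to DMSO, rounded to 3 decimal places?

HOXA12/B2M (DMSO) = 453.5 / 2260 = 0.20066
HOXA12/B2M (tamoxifen) = 18.33 / 1922 = 0.0095369
Fold change = 0.0095369 / 0.20066 = 0.0475

0.048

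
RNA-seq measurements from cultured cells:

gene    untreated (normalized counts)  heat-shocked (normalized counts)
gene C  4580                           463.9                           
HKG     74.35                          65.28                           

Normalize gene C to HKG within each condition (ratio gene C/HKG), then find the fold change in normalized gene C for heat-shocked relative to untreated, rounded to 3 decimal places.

0.115

gene C/HKG (untreated) = 4580 / 74.35 = 61.601
gene C/HKG (heat-shocked) = 463.9 / 65.28 = 7.1063
Fold change = 7.1063 / 61.601 = 0.1154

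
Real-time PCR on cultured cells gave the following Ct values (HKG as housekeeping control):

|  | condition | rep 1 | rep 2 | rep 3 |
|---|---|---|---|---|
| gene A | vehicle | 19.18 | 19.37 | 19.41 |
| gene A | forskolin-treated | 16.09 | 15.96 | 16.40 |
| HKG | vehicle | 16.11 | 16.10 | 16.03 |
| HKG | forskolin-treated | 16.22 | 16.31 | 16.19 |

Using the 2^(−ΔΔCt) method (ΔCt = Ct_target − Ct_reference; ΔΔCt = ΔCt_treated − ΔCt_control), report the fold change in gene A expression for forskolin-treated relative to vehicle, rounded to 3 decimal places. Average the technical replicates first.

10.056

Mean Ct: gene A vehicle 19.320; gene A forskolin-treated 16.150; HKG vehicle 16.080; HKG forskolin-treated 16.240
ΔCt(vehicle) = 19.320 − 16.080 = 3.240
ΔCt(forskolin-treated) = 16.150 − 16.240 = -0.090
ΔΔCt = -0.090 − 3.240 = -3.330
Fold change = 2^(−(-3.330)) = 2^3.330 = 10.0561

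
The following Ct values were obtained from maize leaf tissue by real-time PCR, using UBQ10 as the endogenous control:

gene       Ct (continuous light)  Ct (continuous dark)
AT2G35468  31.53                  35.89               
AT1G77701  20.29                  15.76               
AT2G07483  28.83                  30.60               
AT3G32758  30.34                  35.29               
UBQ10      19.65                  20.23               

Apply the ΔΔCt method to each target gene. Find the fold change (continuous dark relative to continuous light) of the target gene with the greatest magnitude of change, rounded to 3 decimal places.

34.535

AT2G35468: ΔΔCt = (35.89−20.23) − (31.53−19.65) = 15.66 − 11.88 = 3.78; fold change = 2^-3.78 = 0.073
AT1G77701: ΔΔCt = (15.76−20.23) − (20.29−19.65) = -4.47 − 0.64 = -5.11; fold change = 2^5.11 = 34.535
AT2G07483: ΔΔCt = (30.60−20.23) − (28.83−19.65) = 10.37 − 9.18 = 1.19; fold change = 2^-1.19 = 0.438
AT3G32758: ΔΔCt = (35.29−20.23) − (30.34−19.65) = 15.06 − 10.69 = 4.37; fold change = 2^-4.37 = 0.048
AT1G77701 has the largest |ΔΔCt| = 5.11.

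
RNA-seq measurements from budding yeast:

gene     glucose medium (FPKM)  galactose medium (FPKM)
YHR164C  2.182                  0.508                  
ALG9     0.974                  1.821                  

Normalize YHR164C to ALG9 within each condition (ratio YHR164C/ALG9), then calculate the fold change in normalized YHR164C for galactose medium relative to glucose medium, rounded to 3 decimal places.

YHR164C/ALG9 (glucose medium) = 2.182 / 0.974 = 2.2402
YHR164C/ALG9 (galactose medium) = 0.508 / 1.821 = 0.27897
Fold change = 0.27897 / 2.2402 = 0.1245

0.125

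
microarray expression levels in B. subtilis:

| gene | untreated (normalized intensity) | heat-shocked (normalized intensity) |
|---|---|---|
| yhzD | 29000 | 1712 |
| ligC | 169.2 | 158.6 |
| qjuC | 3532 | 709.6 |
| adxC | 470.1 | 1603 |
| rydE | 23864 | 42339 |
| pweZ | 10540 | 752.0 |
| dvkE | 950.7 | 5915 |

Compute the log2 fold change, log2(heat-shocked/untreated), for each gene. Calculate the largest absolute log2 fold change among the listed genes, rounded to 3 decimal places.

4.082

log2(1712/29000) = -4.082  (yhzD)
log2(158.6/169.2) = -0.093  (ligC)
log2(709.6/3532) = -2.315  (qjuC)
log2(1603/470.1) = 1.770  (adxC)
log2(42339/23864) = 0.827  (rydE)
log2(752.0/10540) = -3.809  (pweZ)
log2(5915/950.7) = 2.637  (dvkE)
The largest magnitude belongs to yhzD.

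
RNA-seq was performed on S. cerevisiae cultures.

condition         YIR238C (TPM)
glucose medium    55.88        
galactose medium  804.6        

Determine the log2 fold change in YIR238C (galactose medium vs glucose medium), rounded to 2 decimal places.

Fold change = 804.6 / 55.88 = 14.3987
log2(14.3987) = 3.848

3.85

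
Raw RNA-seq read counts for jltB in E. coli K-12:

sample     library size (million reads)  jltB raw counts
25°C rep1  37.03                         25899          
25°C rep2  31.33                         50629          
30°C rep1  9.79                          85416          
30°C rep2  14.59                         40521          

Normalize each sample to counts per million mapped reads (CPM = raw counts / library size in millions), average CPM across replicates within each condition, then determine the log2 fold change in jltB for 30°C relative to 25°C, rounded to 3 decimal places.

2.313

CPM(25°C rep1) = 25899 / 37.03 = 699.4059
CPM(25°C rep2) = 50629 / 31.33 = 1615.9911
CPM(30°C rep1) = 85416 / 9.79 = 8724.8212
CPM(30°C rep2) = 40521 / 14.59 = 2777.3132
mean CPM(25°C) = 1157.6985; mean CPM(30°C) = 5751.0672
Fold change = 5751.0672 / 1157.6985 = 4.96767
log2(4.96767) = 2.3126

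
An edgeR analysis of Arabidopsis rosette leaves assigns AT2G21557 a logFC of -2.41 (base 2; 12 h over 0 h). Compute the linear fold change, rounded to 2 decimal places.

Fold change = 2^(-2.41) = 0.188
That is, AT2G21557 drops to 18.8% of the 0 h level.

0.19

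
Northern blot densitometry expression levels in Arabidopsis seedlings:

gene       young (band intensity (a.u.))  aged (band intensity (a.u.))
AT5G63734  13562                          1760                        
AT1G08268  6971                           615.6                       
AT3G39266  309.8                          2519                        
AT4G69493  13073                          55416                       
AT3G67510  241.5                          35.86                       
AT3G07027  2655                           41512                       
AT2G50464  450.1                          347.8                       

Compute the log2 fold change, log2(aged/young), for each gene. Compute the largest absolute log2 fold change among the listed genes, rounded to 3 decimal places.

3.967

log2(1760/13562) = -2.946  (AT5G63734)
log2(615.6/6971) = -3.501  (AT1G08268)
log2(2519/309.8) = 3.023  (AT3G39266)
log2(55416/13073) = 2.084  (AT4G69493)
log2(35.86/241.5) = -2.752  (AT3G67510)
log2(41512/2655) = 3.967  (AT3G07027)
log2(347.8/450.1) = -0.372  (AT2G50464)
The largest magnitude belongs to AT3G07027.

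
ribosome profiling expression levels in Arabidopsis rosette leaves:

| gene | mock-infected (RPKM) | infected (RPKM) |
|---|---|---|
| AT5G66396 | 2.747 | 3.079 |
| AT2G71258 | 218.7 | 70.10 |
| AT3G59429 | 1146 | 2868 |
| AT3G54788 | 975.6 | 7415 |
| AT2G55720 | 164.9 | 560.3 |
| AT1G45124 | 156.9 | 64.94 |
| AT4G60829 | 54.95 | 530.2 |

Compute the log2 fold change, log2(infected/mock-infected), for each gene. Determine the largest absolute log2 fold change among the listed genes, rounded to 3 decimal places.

3.270

log2(3.079/2.747) = 0.165  (AT5G66396)
log2(70.10/218.7) = -1.641  (AT2G71258)
log2(2868/1146) = 1.323  (AT3G59429)
log2(7415/975.6) = 2.926  (AT3G54788)
log2(560.3/164.9) = 1.765  (AT2G55720)
log2(64.94/156.9) = -1.273  (AT1G45124)
log2(530.2/54.95) = 3.270  (AT4G60829)
The largest magnitude belongs to AT4G60829.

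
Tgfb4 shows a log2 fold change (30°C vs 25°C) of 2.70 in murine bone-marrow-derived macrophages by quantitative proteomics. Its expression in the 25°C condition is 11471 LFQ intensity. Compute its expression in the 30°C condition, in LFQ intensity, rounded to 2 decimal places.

Fold change = 2^(2.70) = 6.4980
30°C expression = 11471 × 6.4980 = 74538.78

74538.78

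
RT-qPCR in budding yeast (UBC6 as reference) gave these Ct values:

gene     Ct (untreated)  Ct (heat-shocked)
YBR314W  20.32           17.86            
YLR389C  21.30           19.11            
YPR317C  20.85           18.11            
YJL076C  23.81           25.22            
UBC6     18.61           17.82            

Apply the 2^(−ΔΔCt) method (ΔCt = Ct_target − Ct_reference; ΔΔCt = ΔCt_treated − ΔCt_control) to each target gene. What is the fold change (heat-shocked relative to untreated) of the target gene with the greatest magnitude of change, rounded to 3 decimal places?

YBR314W: ΔΔCt = (17.86−17.82) − (20.32−18.61) = 0.04 − 1.71 = -1.67; fold change = 2^1.67 = 3.182
YLR389C: ΔΔCt = (19.11−17.82) − (21.30−18.61) = 1.29 − 2.69 = -1.40; fold change = 2^1.40 = 2.639
YPR317C: ΔΔCt = (18.11−17.82) − (20.85−18.61) = 0.29 − 2.24 = -1.95; fold change = 2^1.95 = 3.864
YJL076C: ΔΔCt = (25.22−17.82) − (23.81−18.61) = 7.40 − 5.20 = 2.20; fold change = 2^-2.20 = 0.218
YJL076C has the largest |ΔΔCt| = 2.20.

0.218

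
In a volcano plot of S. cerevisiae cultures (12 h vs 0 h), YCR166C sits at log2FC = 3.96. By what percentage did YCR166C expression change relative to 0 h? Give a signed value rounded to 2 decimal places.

Fold change = 2^(3.96) = 15.5625
Percent change = (FC − 1) × 100% = (15.5625 − 1) × 100 = 1456.25%

1456.25%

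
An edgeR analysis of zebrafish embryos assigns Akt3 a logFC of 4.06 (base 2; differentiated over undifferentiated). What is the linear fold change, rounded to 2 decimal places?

Fold change = 2^(4.06) = 16.679

16.68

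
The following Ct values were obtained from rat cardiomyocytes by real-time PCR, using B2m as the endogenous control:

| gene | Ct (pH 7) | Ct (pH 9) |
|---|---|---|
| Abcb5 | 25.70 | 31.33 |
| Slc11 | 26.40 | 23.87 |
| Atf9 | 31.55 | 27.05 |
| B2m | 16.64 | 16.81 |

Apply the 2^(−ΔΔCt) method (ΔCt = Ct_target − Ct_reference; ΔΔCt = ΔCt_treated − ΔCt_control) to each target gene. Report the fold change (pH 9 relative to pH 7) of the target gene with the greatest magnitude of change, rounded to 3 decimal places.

Abcb5: ΔΔCt = (31.33−16.81) − (25.70−16.64) = 14.52 − 9.06 = 5.46; fold change = 2^-5.46 = 0.023
Slc11: ΔΔCt = (23.87−16.81) − (26.40−16.64) = 7.06 − 9.76 = -2.70; fold change = 2^2.70 = 6.498
Atf9: ΔΔCt = (27.05−16.81) − (31.55−16.64) = 10.24 − 14.91 = -4.67; fold change = 2^4.67 = 25.457
Abcb5 has the largest |ΔΔCt| = 5.46.

0.023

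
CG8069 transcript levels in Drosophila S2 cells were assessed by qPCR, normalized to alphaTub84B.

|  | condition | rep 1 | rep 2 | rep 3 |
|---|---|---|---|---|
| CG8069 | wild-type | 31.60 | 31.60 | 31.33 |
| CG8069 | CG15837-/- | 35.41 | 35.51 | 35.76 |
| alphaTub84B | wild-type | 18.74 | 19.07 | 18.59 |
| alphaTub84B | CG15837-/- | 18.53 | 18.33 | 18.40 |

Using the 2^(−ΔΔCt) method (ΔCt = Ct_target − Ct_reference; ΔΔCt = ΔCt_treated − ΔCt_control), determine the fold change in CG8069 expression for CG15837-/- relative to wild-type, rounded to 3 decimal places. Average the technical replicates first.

0.046

Mean Ct: CG8069 wild-type 31.510; CG8069 CG15837-/- 35.560; alphaTub84B wild-type 18.800; alphaTub84B CG15837-/- 18.420
ΔCt(wild-type) = 31.510 − 18.800 = 12.710
ΔCt(CG15837-/-) = 35.560 − 18.420 = 17.140
ΔΔCt = 17.140 − 12.710 = 4.430
Fold change = 2^(−4.430) = 0.0464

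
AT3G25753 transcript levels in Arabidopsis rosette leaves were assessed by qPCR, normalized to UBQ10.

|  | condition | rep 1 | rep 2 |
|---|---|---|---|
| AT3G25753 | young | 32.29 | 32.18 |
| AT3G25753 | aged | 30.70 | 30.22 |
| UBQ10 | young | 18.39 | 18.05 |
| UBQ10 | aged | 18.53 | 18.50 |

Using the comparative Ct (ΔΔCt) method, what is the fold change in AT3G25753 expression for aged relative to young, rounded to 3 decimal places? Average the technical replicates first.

Mean Ct: AT3G25753 young 32.235; AT3G25753 aged 30.460; UBQ10 young 18.220; UBQ10 aged 18.515
ΔCt(young) = 32.235 − 18.220 = 14.015
ΔCt(aged) = 30.460 − 18.515 = 11.945
ΔΔCt = 11.945 − 14.015 = -2.070
Fold change = 2^(−(-2.070)) = 2^2.070 = 4.1989

4.199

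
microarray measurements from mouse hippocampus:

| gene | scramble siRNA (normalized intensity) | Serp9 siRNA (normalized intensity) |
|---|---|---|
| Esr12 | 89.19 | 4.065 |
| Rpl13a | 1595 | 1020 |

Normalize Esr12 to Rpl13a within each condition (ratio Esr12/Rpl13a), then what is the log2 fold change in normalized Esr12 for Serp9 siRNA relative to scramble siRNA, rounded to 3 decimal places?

-3.811

Esr12/Rpl13a (scramble siRNA) = 89.19 / 1595 = 0.055918
Esr12/Rpl13a (Serp9 siRNA) = 4.065 / 1020 = 0.0039853
Fold change = 0.0039853 / 0.055918 = 0.0713
log2(0.0713) = -3.8106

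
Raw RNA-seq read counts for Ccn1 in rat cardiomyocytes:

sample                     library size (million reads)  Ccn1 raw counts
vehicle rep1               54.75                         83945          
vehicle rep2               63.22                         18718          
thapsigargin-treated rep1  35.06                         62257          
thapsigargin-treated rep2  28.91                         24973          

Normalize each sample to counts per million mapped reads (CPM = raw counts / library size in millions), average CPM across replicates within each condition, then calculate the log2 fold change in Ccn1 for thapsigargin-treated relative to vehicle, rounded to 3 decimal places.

0.529

CPM(vehicle rep1) = 83945 / 54.75 = 1533.2420
CPM(vehicle rep2) = 18718 / 63.22 = 296.0772
CPM(thapsigargin-treated rep1) = 62257 / 35.06 = 1775.7273
CPM(thapsigargin-treated rep2) = 24973 / 28.91 = 863.8187
mean CPM(vehicle) = 914.6596; mean CPM(thapsigargin-treated) = 1319.7730
Fold change = 1319.7730 / 914.6596 = 1.44291
log2(1.44291) = 0.5290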